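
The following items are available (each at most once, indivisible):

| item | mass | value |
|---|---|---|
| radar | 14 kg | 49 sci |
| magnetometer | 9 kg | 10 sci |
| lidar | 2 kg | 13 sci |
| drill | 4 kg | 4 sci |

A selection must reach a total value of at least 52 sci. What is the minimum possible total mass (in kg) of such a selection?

16

Subsets with value ≥ 52, sorted by total mass:
- radar+lidar: mass 16, value 62
- radar+drill: mass 18, value 53
- radar+lidar+drill: mass 20, value 66
Minimum mass: 16 kg.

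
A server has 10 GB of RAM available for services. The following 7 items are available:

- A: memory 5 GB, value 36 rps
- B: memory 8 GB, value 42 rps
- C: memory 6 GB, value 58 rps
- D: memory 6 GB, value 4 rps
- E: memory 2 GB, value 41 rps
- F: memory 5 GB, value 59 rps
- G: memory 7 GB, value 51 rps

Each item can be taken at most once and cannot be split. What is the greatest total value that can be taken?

This is a 0/1 knapsack; check combinations near the capacity.
- E+F: memory 2+5=7, value 41+59=100
- C+E: memory 6+2=8, value 58+41=99
- A+F: memory 5+5=10, value 36+59=95
- E+G: memory 2+7=9, value 41+51=92
- B+E: memory 8+2=10, value 42+41=83
Best: 100 rps.

100 rps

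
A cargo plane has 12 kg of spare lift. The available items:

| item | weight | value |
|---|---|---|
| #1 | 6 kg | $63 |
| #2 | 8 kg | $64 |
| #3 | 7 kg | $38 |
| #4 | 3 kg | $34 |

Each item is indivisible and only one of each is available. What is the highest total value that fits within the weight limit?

Check high-value combinations within 12 kg:
- #2+#4: weight 8+3=11, value 64+34=98
- #1+#4: weight 6+3=9, value 63+34=97
- #3+#4: weight 7+3=10, value 38+34=72
Best: $98.

$98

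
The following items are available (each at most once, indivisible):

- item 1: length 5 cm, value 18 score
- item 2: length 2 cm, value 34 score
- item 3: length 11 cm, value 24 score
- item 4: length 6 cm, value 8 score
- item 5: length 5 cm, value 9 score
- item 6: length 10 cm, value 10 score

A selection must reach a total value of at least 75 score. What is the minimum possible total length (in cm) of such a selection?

18

Subsets with value ≥ 75, sorted by total length:
- item 1+item 2+item 3: length 18, value 76
- item 1+item 2+item 3+item 5: length 23, value 85
Minimum length: 18 cm.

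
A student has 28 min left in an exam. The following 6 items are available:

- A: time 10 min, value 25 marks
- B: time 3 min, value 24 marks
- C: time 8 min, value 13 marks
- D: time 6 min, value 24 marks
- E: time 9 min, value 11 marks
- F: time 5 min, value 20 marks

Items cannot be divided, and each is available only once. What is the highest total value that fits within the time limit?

93 marks

Check high-value combinations within 28 min:
- A+B+D+F: time 10+3+6+5=24, value 25+24+24+20=93
- A+B+C+D: time 10+3+8+6=27, value 25+24+13+24=86
- A+B+D+E: time 10+3+6+9=28, value 25+24+24+11=84
Best: 93 marks.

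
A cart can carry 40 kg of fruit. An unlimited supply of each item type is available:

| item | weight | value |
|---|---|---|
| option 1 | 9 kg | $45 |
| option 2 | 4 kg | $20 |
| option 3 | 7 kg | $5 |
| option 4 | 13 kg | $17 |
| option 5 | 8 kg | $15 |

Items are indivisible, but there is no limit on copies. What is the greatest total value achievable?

Best value-per-unit is option 1 at 45/9; filling with it alone gives 4×45 = 180.
Optimal mix: 4×option 1 + 1×option 2 → weight 40, value 200.

$200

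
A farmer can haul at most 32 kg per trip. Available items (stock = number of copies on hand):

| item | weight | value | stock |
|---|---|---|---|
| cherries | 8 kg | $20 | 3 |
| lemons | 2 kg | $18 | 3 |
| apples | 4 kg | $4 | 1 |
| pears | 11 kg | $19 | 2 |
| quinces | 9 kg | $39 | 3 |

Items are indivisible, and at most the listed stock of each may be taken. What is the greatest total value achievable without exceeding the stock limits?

$153

Best selections within weight 32 and stock limits:
- 2×lemons + 3×quinces: weight 31, value 153
- 1×cherries + 3×lemons + 2×quinces: weight 32, value 152
Best: $153.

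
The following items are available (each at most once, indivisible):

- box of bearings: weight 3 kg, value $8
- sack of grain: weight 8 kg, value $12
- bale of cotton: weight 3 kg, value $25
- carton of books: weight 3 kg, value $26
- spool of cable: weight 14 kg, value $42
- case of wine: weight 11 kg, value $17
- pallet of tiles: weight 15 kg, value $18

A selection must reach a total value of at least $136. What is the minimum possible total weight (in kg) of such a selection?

49

Subsets with value ≥ 136, sorted by total weight:
- box of bearings+bale of cotton+carton of books+spool of cable+case of wine+pallet of tiles: weight 49, value 136
- sack of grain+bale of cotton+carton of books+spool of cable+case of wine+pallet of tiles: weight 54, value 140
Minimum weight: 49 kg.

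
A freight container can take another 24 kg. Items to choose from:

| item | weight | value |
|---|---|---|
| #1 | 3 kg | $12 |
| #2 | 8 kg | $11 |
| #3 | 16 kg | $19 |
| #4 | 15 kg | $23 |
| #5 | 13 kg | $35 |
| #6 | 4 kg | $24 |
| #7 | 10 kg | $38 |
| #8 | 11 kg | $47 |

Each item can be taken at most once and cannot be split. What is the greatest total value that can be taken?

Check high-value combinations within 24 kg:
- #1+#7+#8: weight 3+10+11=24, value 12+38+47=97
- #7+#8: weight 10+11=21, value 38+47=85
- #1+#6+#8: weight 3+4+11=18, value 12+24+47=83
- #2+#6+#8: weight 8+4+11=23, value 11+24+47=82
Best: $97.

$97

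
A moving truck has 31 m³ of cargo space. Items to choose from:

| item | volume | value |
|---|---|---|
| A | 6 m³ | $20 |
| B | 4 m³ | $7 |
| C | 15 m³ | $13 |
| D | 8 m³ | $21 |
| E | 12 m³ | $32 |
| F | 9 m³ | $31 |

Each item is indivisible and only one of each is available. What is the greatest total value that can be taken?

$90

This is a 0/1 knapsack; check combinations near the capacity.
- A+B+E+F: volume 6+4+12+9=31, value 20+7+32+31=90
- D+E+F: volume 8+12+9=29, value 21+32+31=84
- A+E+F: volume 6+12+9=27, value 20+32+31=83
- A+B+D+E: volume 6+4+8+12=30, value 20+7+21+32=80
Best: $90.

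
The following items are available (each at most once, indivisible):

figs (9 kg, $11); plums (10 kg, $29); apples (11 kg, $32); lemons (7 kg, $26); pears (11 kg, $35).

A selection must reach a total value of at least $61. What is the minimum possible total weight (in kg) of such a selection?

Subsets with value ≥ 61, sorted by total weight:
- lemons+pears: weight 18, value 61
- plums+pears: weight 21, value 64
- plums+apples: weight 21, value 61
- apples+pears: weight 22, value 67
Minimum weight: 18 kg.

18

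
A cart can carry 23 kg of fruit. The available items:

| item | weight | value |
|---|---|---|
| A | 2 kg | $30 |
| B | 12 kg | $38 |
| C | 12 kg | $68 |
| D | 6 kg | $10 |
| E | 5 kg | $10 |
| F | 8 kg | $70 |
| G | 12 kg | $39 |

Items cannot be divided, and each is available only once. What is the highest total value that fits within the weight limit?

$168

Check high-value combinations within 23 kg:
- A+C+F: weight 2+12+8=22, value 30+68+70=168
- A+F+G: weight 2+8+12=22, value 30+70+39=139
- C+F: weight 12+8=20, value 68+70=138
- A+B+F: weight 2+12+8=22, value 30+38+70=138
- A+D+E+F: weight 2+6+5+8=21, value 30+10+10+70=120
Best: $168.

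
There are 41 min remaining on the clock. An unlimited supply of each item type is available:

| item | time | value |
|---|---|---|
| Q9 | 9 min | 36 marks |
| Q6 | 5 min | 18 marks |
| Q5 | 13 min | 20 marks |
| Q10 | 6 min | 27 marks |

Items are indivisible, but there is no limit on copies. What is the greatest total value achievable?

Best value-per-unit is Q10 at 27/6; filling with it alone gives 6×27 = 162.
Optimal mix: 1×Q6 + 6×Q10 → time 41, value 180.

180 marks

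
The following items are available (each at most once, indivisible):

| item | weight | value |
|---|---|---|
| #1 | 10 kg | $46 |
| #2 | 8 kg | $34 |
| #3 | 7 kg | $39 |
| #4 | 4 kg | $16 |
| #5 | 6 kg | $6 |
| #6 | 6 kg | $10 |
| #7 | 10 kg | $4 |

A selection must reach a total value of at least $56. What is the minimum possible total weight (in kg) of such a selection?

Subsets with value ≥ 56, sorted by total weight:
- #1+#4: weight 14, value 62
- #2+#3: weight 15, value 73
- #1+#6: weight 16, value 56
Minimum weight: 14 kg.

14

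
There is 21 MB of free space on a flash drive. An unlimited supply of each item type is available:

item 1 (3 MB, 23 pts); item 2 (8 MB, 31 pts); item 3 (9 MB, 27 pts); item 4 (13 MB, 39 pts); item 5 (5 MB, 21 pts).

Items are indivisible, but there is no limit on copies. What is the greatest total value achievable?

Best value-per-unit is item 1 at 23/3, and filling with it alone uses size 7×3=21. No mix of the others beats 7×23 = 161.

161 pts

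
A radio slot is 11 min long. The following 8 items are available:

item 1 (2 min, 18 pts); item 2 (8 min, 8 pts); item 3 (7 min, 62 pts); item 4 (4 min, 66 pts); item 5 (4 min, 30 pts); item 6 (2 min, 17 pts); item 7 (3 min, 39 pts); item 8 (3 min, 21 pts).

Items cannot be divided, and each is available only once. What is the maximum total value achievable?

This is a 0/1 knapsack; check combinations near the capacity.
- item 1+item 4+item 6+item 7: duration 2+4+2+3=11, value 18+66+17+39=140
- item 4+item 5+item 7: duration 4+4+3=11, value 66+30+39=135
- item 3+item 4: duration 7+4=11, value 62+66=128
Best: 140 pts.

140 pts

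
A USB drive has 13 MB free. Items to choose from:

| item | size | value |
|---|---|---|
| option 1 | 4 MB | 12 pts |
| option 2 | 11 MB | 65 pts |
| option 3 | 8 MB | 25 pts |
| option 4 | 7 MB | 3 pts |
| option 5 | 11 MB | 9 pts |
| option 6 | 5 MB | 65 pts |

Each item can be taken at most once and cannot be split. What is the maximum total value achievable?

90 pts

Check high-value combinations within 13 MB:
- option 3+option 6: size 8+5=13, value 25+65=90
- option 1+option 6: size 4+5=9, value 12+65=77
- option 4+option 6: size 7+5=12, value 3+65=68
Best: 90 pts.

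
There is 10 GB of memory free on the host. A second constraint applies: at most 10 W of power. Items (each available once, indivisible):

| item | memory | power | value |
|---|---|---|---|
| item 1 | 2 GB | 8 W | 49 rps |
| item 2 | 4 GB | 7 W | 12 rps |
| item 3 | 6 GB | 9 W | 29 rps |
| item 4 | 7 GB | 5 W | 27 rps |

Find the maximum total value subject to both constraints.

Feasible sets respecting both limits:
- item 1: memory 2, power 8, value 49
- item 3: memory 6, power 9, value 29
- item 4: memory 7, power 5, value 27
- item 2: memory 4, power 7, value 12
Best: 49 rps.

49 rps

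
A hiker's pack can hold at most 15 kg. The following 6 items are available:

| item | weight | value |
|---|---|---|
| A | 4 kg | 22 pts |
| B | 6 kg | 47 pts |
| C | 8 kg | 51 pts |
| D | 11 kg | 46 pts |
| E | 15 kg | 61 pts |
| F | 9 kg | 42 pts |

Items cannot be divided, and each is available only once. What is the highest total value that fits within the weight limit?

This is a 0/1 knapsack; check combinations near the capacity.
- B+C: weight 6+8=14, value 47+51=98
- B+F: weight 6+9=15, value 47+42=89
- A+C: weight 4+8=12, value 22+51=73
- A+B: weight 4+6=10, value 22+47=69
- A+D: weight 4+11=15, value 22+46=68
Best: 98 pts.

98 pts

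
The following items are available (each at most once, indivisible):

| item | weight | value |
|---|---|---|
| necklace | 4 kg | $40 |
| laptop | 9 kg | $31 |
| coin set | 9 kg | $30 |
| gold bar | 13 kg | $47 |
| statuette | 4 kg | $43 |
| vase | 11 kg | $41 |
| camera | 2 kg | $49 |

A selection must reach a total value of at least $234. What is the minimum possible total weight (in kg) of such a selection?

Subsets with value ≥ 234, sorted by total weight:
- necklace+laptop+coin set+statuette+vase+camera: weight 39, value 234
- necklace+laptop+coin set+gold bar+statuette+camera: weight 41, value 240
- necklace+laptop+gold bar+statuette+vase+camera: weight 43, value 251
Minimum weight: 39 kg.

39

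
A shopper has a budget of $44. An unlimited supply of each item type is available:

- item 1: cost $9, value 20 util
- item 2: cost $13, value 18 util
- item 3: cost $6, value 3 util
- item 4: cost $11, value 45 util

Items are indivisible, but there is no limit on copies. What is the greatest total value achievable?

Best value-per-unit is item 4 at 45/11, and filling with it alone uses cost 4×11=44. No mix of the others beats 4×45 = 180.

180 util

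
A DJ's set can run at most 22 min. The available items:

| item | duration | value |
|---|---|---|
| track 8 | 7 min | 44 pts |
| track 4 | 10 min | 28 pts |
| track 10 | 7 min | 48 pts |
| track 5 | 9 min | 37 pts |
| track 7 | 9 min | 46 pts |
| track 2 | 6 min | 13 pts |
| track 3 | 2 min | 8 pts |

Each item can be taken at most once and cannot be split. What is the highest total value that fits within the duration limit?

113 pts

Check high-value combinations within 22 min:
- track 8+track 10+track 2+track 3: duration 7+7+6+2=22, value 44+48+13+8=113
- track 10+track 7+track 2: duration 7+9+6=22, value 48+46+13=107
- track 8+track 10+track 2: duration 7+7+6=20, value 44+48+13=105
- track 8+track 7+track 2: duration 7+9+6=22, value 44+46+13=103
- track 10+track 7+track 3: duration 7+9+2=18, value 48+46+8=102
Best: 113 pts.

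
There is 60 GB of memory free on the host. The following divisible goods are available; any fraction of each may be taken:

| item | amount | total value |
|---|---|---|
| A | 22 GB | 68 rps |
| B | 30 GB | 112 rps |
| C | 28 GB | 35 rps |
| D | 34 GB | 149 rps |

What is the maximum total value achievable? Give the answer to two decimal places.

246.07

Take in order of value per unit:
- D (149/34 per unit): all 34 → value 149, running total 149.00
- B (112/30 per unit): 26 of 30 → value 26×112/30 = 97.0667, running total 246.07
Total 246.07.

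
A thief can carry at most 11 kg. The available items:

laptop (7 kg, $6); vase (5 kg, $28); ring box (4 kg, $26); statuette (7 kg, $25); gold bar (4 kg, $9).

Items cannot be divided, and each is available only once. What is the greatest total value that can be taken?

Check high-value combinations within 11 kg:
- vase+ring box: weight 5+4=9, value 28+26=54
- ring box+statuette: weight 4+7=11, value 26+25=51
- vase+gold bar: weight 5+4=9, value 28+9=37
- ring box+gold bar: weight 4+4=8, value 26+9=35
- statuette+gold bar: weight 7+4=11, value 25+9=34
Best: $54.

$54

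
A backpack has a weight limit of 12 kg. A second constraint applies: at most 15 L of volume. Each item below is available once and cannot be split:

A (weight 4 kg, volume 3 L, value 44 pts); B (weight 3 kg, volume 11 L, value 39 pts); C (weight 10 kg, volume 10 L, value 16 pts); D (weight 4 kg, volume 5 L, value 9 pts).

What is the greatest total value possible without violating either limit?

Feasible sets respecting both limits:
- A+B: weight 7, volume 14, value 83
- A+D: weight 8, volume 8, value 53
- A: weight 4, volume 3, value 44
- B: weight 3, volume 11, value 39
Best: 83 pts.

83 pts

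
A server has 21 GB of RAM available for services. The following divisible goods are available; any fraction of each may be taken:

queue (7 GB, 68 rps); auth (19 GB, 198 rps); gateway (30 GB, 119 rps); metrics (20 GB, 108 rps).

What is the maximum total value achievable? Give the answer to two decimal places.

217.43

Take in order of value per unit:
- auth (198/19 per unit): all 19 → value 198, running total 198.00
- queue (68/7 per unit): 2 of 7 → value 2×68/7 = 19.4286, running total 217.43
Total 217.43.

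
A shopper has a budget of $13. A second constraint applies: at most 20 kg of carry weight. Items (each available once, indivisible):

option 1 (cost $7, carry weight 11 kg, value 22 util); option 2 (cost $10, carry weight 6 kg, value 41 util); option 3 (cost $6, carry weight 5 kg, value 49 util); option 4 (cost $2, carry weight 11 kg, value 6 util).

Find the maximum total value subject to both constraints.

Feasible sets respecting both limits:
- option 1+option 3: cost 13, carry weight 16, value 71
- option 3+option 4: cost 8, carry weight 16, value 55
- option 3: cost 6, carry weight 5, value 49
- option 2+option 4: cost 12, carry weight 17, value 47
Best: 71 util.

71 util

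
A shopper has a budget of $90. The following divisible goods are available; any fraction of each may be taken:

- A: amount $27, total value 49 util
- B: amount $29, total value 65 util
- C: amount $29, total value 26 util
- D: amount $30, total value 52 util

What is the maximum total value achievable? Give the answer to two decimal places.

Take in order of value per unit:
- B (65/29 per unit): all 29 → value 65, running total 65.00
- A (49/27 per unit): all 27 → value 49, running total 114.00
- D (52/30 per unit): all 30 → value 52, running total 166.00
- C (26/29 per unit): 4 of 29 → value 4×26/29 = 3.5862, running total 169.59
Total 169.59.

169.59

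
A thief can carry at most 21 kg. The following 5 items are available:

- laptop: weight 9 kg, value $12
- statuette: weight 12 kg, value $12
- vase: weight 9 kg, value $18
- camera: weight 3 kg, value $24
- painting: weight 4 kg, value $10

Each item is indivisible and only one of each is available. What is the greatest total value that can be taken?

Check high-value combinations within 21 kg:
- laptop+vase+camera: weight 9+9+3=21, value 12+18+24=54
- vase+camera+painting: weight 9+3+4=16, value 18+24+10=52
- laptop+camera+painting: weight 9+3+4=16, value 12+24+10=46
- statuette+camera+painting: weight 12+3+4=19, value 12+24+10=46
- vase+camera: weight 9+3=12, value 18+24=42
Best: $54.

$54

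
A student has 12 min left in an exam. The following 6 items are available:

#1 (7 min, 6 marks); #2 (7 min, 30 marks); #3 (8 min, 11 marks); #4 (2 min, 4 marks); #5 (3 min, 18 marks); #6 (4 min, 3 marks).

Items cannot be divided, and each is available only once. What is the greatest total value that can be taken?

Check high-value combinations within 12 min:
- #2+#4+#5: time 7+2+3=12, value 30+4+18=52
- #2+#5: time 7+3=10, value 30+18=48
- #2+#4: time 7+2=9, value 30+4=34
Best: 52 marks.

52 marks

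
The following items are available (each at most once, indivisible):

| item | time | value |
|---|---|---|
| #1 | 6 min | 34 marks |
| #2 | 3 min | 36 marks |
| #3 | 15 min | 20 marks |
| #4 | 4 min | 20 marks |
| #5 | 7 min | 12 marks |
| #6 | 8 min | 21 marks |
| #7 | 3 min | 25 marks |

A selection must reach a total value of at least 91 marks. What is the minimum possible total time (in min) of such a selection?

12

Subsets with value ≥ 91, sorted by total time:
- #1+#2+#7: time 12, value 95
- #1+#2+#4+#7: time 16, value 115
Minimum time: 12 min.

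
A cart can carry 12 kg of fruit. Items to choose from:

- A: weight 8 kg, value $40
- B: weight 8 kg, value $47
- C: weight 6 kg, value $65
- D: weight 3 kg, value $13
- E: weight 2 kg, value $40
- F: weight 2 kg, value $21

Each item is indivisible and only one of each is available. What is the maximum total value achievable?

$126

Check high-value combinations within 12 kg:
- C+E+F: weight 6+2+2=10, value 65+40+21=126
- C+D+E: weight 6+3+2=11, value 65+13+40=118
- B+E+F: weight 8+2+2=12, value 47+40+21=108
- C+E: weight 6+2=8, value 65+40=105
- A+E+F: weight 8+2+2=12, value 40+40+21=101
Best: $126.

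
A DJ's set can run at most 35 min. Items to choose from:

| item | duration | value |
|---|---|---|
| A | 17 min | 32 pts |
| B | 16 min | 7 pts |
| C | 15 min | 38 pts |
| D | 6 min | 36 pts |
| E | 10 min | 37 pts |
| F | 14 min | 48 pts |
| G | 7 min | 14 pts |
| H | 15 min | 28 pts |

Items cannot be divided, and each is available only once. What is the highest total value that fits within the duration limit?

Check high-value combinations within 35 min:
- C+D+F: duration 15+6+14=35, value 38+36+48=122
- D+E+F: duration 6+10+14=30, value 36+37+48=121
- D+F+H: duration 6+14+15=35, value 36+48+28=112
- C+D+E: duration 15+6+10=31, value 38+36+37=111
Best: 122 pts.

122 pts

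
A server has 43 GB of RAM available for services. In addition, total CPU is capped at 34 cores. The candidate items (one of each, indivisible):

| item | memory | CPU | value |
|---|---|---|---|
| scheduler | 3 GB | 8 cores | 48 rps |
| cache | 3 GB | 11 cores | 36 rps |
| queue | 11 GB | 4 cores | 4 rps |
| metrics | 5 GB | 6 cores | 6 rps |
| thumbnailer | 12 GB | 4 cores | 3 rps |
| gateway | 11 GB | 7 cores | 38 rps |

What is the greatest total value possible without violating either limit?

129 rps

Feasible sets respecting both limits:
- scheduler+cache+queue+thumbnailer+gateway: memory 40, CPU 34, value 129
- scheduler+cache+metrics+gateway: memory 22, CPU 32, value 128
- scheduler+cache+queue+gateway: memory 28, CPU 30, value 126
- scheduler+cache+thumbnailer+gateway: memory 29, CPU 30, value 125
Best: 129 rps.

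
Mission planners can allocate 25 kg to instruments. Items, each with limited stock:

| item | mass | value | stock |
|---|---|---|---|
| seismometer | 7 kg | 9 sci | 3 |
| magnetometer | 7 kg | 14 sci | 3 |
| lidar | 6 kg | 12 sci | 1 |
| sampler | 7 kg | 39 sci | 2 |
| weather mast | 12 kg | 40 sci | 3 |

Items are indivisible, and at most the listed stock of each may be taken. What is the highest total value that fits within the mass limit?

92 sci

Best selections within mass 25 and stock limits:
- 1×magnetometer + 2×sampler: mass 21, value 92
- 1×lidar + 1×sampler + 1×weather mast: mass 25, value 91
- 1×lidar + 2×sampler: mass 20, value 90
Best: 92 sci.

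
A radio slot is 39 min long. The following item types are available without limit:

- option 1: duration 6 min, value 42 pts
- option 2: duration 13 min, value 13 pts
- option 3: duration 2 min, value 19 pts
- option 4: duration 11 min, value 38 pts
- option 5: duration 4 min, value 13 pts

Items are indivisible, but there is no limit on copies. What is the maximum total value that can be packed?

361 pts

Best value-per-unit is option 3 at 19/2, and filling with it alone uses duration 19×2=38. No mix of the others beats 19×19 = 361.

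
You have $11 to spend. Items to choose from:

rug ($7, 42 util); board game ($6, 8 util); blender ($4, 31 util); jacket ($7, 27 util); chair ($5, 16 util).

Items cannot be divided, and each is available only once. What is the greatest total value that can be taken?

Check high-value combinations within $11:
- rug+blender: cost 7+4=11, value 42+31=73
- blender+jacket: cost 4+7=11, value 31+27=58
- blender+chair: cost 4+5=9, value 31+16=47
- rug: cost 7, value 42
Best: 73 util.

73 util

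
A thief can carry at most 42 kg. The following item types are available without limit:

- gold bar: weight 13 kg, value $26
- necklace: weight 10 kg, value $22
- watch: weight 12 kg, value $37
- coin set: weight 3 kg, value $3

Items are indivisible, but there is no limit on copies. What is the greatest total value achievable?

$117

Best value-per-unit is watch at 37/12; filling with it alone gives 3×37 = 111.
Optimal mix: 3×watch + 2×coin set → weight 42, value 117.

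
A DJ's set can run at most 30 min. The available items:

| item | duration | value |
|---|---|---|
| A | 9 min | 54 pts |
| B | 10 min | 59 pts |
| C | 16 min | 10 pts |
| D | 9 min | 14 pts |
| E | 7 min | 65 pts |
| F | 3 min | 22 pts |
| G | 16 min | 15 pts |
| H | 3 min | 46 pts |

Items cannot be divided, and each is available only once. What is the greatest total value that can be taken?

224 pts

This is a 0/1 knapsack; check combinations near the capacity.
- A+B+E+H: duration 9+10+7+3=29, value 54+59+65+46=224
- A+B+E+F: duration 9+10+7+3=29, value 54+59+65+22=200
- B+E+F+H: duration 10+7+3+3=23, value 59+65+22+46=192
Best: 224 pts.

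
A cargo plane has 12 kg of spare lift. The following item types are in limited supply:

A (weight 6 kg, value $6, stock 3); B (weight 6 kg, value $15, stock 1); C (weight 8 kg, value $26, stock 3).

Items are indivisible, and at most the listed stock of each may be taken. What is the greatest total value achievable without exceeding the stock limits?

$26

Best selections within weight 12 and stock limits:
- 1×C: weight 8, value 26
- 1×A + 1×B: weight 12, value 21
Best: $26.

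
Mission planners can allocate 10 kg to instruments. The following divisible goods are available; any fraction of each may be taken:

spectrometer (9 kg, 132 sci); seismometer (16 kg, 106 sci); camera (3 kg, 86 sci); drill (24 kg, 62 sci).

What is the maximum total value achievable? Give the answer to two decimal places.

188.67

Take in order of value per unit:
- camera (86/3 per unit): all 3 → value 86, running total 86.00
- spectrometer (132/9 per unit): 7 of 9 → value 7×132/9 = 102.6667, running total 188.67
Total 188.67.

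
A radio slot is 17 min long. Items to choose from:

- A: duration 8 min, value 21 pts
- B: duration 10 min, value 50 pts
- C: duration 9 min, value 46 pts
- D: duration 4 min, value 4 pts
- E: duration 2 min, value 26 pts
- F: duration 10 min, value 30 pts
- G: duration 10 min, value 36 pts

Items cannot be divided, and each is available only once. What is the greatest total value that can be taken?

80 pts

Check high-value combinations within 17 min:
- B+D+E: duration 10+4+2=16, value 50+4+26=80
- B+E: duration 10+2=12, value 50+26=76
- C+D+E: duration 9+4+2=15, value 46+4+26=76
Best: 80 pts.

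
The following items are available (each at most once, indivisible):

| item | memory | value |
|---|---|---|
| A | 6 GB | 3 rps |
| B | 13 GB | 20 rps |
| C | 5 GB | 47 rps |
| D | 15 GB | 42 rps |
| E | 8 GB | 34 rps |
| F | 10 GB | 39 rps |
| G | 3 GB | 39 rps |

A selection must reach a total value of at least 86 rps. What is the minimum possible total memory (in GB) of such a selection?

8

Subsets with value ≥ 86, sorted by total memory:
- C+G: memory 8, value 86
- A+C+G: memory 14, value 89
- C+F: memory 15, value 86
- C+E+G: memory 16, value 120
Minimum memory: 8 GB.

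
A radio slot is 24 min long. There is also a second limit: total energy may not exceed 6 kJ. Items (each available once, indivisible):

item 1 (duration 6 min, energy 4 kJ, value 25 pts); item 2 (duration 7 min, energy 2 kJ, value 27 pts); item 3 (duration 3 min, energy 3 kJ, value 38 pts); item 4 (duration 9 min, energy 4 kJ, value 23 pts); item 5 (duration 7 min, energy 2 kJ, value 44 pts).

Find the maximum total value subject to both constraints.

Feasible sets respecting both limits:
- item 3+item 5: duration 10, energy 5, value 82
- item 2+item 5: duration 14, energy 4, value 71
- item 1+item 5: duration 13, energy 6, value 69
- item 4+item 5: duration 16, energy 6, value 67
Best: 82 pts.

82 pts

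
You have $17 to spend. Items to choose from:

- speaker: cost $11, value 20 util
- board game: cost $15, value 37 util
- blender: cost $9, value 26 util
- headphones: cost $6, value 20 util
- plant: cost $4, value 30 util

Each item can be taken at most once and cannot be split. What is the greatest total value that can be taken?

56 util

Check high-value combinations within $17:
- blender+plant: cost 9+4=13, value 26+30=56
- headphones+plant: cost 6+4=10, value 20+30=50
- speaker+plant: cost 11+4=15, value 20+30=50
- blender+headphones: cost 9+6=15, value 26+20=46
- speaker+headphones: cost 11+6=17, value 20+20=40
Best: 56 util.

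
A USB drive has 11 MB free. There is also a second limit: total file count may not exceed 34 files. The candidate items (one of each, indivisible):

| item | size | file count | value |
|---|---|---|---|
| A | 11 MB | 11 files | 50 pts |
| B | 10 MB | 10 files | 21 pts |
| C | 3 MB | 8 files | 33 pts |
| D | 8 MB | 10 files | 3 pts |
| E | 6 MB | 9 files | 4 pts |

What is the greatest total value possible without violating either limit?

50 pts

Feasible sets respecting both limits:
- A: size 11, file count 11, value 50
- C+E: size 9, file count 17, value 37
- C+D: size 11, file count 18, value 36
- C: size 3, file count 8, value 33
Best: 50 pts.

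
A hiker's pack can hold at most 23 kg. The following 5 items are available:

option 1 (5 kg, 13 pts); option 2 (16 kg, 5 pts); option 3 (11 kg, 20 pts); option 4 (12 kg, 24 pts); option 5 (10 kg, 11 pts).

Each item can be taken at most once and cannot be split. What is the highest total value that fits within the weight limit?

44 pts

Check high-value combinations within 23 kg:
- option 3+option 4: weight 11+12=23, value 20+24=44
- option 1+option 4: weight 5+12=17, value 13+24=37
- option 4+option 5: weight 12+10=22, value 24+11=35
Best: 44 pts.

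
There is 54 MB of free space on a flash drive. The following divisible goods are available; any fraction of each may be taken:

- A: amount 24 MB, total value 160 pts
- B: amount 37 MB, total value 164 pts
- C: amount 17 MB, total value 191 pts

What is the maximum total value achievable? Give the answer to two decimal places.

408.62

Take in order of value per unit:
- C (191/17 per unit): all 17 → value 191, running total 191.00
- A (160/24 per unit): all 24 → value 160, running total 351.00
- B (164/37 per unit): 13 of 37 → value 13×164/37 = 57.6216, running total 408.62
Total 408.62.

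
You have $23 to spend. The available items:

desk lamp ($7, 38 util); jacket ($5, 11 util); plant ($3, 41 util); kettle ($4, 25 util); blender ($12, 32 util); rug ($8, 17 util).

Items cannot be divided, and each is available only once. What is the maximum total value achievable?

121 util

Check high-value combinations within $23:
- desk lamp+plant+kettle+rug: cost 7+3+4+8=22, value 38+41+25+17=121
- desk lamp+jacket+plant+kettle: cost 7+5+3+4=19, value 38+11+41+25=115
- desk lamp+plant+blender: cost 7+3+12=22, value 38+41+32=111
- desk lamp+jacket+plant+rug: cost 7+5+3+8=23, value 38+11+41+17=107
- desk lamp+plant+kettle: cost 7+3+4=14, value 38+41+25=104
Best: 121 util.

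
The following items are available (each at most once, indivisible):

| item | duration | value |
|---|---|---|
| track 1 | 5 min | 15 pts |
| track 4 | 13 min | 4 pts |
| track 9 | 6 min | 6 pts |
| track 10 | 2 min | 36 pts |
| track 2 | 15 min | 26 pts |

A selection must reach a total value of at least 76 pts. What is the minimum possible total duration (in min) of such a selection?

22

Subsets with value ≥ 76, sorted by total duration:
- track 1+track 10+track 2: duration 22, value 77
- track 1+track 9+track 10+track 2: duration 28, value 83
- track 1+track 4+track 10+track 2: duration 35, value 81
- track 1+track 4+track 9+track 10+track 2: duration 41, value 87
Minimum duration: 22 min.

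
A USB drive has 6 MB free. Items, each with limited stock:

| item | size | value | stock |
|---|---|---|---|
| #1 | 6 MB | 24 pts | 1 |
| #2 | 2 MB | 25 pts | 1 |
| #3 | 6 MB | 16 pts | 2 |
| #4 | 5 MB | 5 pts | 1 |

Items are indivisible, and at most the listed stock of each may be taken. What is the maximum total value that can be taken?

25 pts

Best selections within size 6 and stock limits:
- 1×#2: size 2, value 25
- 1×#1: size 6, value 24
Best: 25 pts.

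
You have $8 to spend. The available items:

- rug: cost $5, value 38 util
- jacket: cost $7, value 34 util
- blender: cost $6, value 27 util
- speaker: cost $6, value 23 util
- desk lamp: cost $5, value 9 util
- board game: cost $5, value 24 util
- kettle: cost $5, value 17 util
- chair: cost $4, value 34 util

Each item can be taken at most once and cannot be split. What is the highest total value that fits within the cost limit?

This is a 0/1 knapsack; check combinations near the capacity.
- rug: cost 5, value 38
- chair: cost 4, value 34
- jacket: cost 7, value 34
Best: 38 util.

38 util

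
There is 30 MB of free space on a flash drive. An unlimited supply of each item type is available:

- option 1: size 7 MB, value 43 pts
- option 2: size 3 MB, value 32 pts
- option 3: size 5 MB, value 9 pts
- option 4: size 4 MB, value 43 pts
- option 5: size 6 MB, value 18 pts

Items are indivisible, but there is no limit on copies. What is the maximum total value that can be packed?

322 pts

Best value-per-unit is option 4 at 43/4; filling with it alone gives 7×43 = 301.
Optimal mix: 2×option 2 + 6×option 4 → size 30, value 322.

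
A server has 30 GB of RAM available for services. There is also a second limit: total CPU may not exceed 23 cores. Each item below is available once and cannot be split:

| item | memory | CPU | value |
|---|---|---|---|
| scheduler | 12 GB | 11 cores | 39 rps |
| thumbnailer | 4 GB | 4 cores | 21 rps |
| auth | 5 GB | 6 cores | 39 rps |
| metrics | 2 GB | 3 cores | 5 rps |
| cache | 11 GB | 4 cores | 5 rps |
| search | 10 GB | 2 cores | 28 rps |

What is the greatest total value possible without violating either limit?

111 rps

Feasible sets respecting both limits:
- scheduler+auth+metrics+search: memory 29, CPU 22, value 111
- scheduler+auth+search: memory 27, CPU 19, value 106
- scheduler+thumbnailer+auth: memory 21, CPU 21, value 99
- scheduler+thumbnailer+metrics+search: memory 28, CPU 20, value 93
Best: 111 rps.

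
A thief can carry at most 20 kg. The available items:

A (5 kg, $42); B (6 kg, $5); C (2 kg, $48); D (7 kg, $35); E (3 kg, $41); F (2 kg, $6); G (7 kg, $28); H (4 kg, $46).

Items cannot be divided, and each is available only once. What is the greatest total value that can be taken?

Check high-value combinations within 20 kg:
- A+C+E+F+H: weight 5+2+3+2+4=16, value 42+48+41+6+46=183
- A+B+C+E+H: weight 5+6+2+3+4=20, value 42+5+48+41+46=182
- A+C+E+H: weight 5+2+3+4=14, value 42+48+41+46=177
- A+C+D+F+H: weight 5+2+7+2+4=20, value 42+48+35+6+46=177
- C+D+E+F+H: weight 2+7+3+2+4=18, value 48+35+41+6+46=176
Best: $183.

$183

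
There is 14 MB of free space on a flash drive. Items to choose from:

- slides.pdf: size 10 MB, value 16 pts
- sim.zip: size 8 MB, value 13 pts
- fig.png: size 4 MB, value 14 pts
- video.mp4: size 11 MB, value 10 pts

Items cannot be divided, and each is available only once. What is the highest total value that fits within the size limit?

This is a 0/1 knapsack; check combinations near the capacity.
- slides.pdf+fig.png: size 10+4=14, value 16+14=30
- sim.zip+fig.png: size 8+4=12, value 13+14=27
- slides.pdf: size 10, value 16
Best: 30 pts.

30 pts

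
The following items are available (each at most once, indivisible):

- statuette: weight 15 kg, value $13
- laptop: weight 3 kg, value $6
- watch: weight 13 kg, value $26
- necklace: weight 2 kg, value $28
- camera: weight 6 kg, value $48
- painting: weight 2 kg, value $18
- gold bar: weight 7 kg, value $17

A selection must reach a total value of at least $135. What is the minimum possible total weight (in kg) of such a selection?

30

Subsets with value ≥ 135, sorted by total weight:
- watch+necklace+camera+painting+gold bar: weight 30, value 137
- laptop+watch+necklace+camera+painting+gold bar: weight 33, value 143
Minimum weight: 30 kg.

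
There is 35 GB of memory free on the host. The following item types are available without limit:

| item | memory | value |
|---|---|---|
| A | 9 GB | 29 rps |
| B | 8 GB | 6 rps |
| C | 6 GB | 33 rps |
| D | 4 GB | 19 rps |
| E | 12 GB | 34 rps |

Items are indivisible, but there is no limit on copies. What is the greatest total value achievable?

184 rps

Best value-per-unit is C at 33/6; filling with it alone gives 5×33 = 165.
Optimal mix: 5×C + 1×D → memory 34, value 184.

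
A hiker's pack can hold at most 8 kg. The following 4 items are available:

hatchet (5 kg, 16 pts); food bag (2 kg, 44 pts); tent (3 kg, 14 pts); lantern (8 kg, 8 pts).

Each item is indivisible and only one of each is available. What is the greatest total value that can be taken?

60 pts

This is a 0/1 knapsack; check combinations near the capacity.
- hatchet+food bag: weight 5+2=7, value 16+44=60
- food bag+tent: weight 2+3=5, value 44+14=58
- food bag: weight 2, value 44
- hatchet+tent: weight 5+3=8, value 16+14=30
- hatchet: weight 5, value 16
Best: 60 pts.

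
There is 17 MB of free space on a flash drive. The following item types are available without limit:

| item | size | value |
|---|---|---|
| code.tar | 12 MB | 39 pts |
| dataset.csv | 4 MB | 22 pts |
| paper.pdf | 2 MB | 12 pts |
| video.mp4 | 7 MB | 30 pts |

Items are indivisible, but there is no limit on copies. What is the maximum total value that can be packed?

96 pts

Best value-per-unit is paper.pdf at 12/2, and filling with it alone uses size 8×2=16. No mix of the others beats 8×12 = 96.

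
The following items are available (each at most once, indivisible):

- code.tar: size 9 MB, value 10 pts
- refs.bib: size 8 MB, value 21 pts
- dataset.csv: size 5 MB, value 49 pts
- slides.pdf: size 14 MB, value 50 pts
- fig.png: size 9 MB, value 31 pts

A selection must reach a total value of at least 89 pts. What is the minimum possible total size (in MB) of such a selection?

Subsets with value ≥ 89, sorted by total size:
- dataset.csv+slides.pdf: size 19, value 99
- refs.bib+dataset.csv+fig.png: size 22, value 101
- code.tar+dataset.csv+fig.png: size 23, value 90
- refs.bib+dataset.csv+slides.pdf: size 27, value 120
Minimum size: 19 MB.

19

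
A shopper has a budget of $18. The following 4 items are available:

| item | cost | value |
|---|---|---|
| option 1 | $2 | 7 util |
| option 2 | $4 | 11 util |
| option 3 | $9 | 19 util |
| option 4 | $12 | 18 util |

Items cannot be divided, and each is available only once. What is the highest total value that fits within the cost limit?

37 util

This is a 0/1 knapsack; check combinations near the capacity.
- option 1+option 2+option 3: cost 2+4+9=15, value 7+11+19=37
- option 1+option 2+option 4: cost 2+4+12=18, value 7+11+18=36
- option 2+option 3: cost 4+9=13, value 11+19=30
Best: 37 util.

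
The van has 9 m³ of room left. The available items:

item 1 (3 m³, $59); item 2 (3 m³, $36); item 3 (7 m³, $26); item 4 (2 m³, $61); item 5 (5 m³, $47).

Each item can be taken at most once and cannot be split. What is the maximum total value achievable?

$156

Check high-value combinations within 9 m³:
- item 1+item 2+item 4: volume 3+3+2=8, value 59+36+61=156
- item 1+item 4: volume 3+2=5, value 59+61=120
- item 4+item 5: volume 2+5=7, value 61+47=108
Best: $156.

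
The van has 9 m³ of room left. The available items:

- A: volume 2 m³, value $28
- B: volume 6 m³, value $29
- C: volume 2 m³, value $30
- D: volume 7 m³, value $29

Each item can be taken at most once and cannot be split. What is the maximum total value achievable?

$59

Check high-value combinations within 9 m³:
- B+C: volume 6+2=8, value 29+30=59
- C+D: volume 2+7=9, value 30+29=59
- A+C: volume 2+2=4, value 28+30=58
- A+B: volume 2+6=8, value 28+29=57
- A+D: volume 2+7=9, value 28+29=57
Best: $59.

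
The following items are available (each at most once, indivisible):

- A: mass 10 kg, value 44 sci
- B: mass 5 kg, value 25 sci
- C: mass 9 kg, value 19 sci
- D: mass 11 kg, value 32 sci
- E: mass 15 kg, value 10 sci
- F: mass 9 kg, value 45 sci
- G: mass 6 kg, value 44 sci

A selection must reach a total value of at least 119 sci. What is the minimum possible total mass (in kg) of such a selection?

25

Subsets with value ≥ 119, sorted by total mass:
- A+F+G: mass 25, value 133
- D+F+G: mass 26, value 121
- A+D+G: mass 27, value 120
Minimum mass: 25 kg.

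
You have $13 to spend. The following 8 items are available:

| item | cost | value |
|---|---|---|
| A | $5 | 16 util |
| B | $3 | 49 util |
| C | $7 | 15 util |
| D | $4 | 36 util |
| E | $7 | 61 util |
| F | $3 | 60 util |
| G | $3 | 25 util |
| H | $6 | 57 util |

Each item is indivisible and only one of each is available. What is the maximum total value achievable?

Check high-value combinations within $13:
- B+E+F: cost 3+7+3=13, value 49+61+60=170
- B+D+F+G: cost 3+4+3+3=13, value 49+36+60+25=170
- B+F+H: cost 3+3+6=12, value 49+60+57=166
Best: 170 util.

170 util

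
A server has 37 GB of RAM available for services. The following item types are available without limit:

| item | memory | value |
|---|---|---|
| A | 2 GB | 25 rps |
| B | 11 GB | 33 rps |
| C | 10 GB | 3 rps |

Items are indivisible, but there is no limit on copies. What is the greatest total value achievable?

Best value-per-unit is A at 25/2, and filling with it alone uses memory 18×2=36. No mix of the others beats 18×25 = 450.

450 rps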